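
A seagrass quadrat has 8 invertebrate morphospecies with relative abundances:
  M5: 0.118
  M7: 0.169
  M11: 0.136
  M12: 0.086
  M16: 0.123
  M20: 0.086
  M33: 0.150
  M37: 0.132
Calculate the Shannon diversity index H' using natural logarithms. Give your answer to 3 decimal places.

Each pᵢ ln pᵢ term (working shown to 5 dp, full precision carried): 0.118×(-2.13707)=-0.25217, 0.169×(-1.77786)=-0.30046, 0.136×(-1.99510)=-0.27133, 0.086×(-2.45341)=-0.21099, 0.123×(-2.09557)=-0.25776, 0.086×(-2.45341)=-0.21099, 0.15×(-1.89712)=-0.28457, 0.132×(-2.02495)=-0.26729.
Sum = -2.05557, so H' = 2.056.

2.056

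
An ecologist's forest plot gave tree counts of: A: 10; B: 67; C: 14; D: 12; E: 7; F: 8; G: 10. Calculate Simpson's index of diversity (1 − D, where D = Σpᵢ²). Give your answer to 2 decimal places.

Total N = 10+67+14+12+7+8+10 = 128, so the proportions are 0.0781, 0.5234, 0.1094, 0.0938, 0.0547, 0.0625, 0.0781 (working shown to 4 dp, full precision carried).
D = 0.0781² + 0.5234² + 0.1094² + 0.0938² + 0.0547² + 0.0625² + 0.0781² = 0.0061 + 0.2740 + 0.0120 + 0.0088 + 0.0030 + 0.0039 + 0.0061 = 0.3138.
So 1 − D = 0.6862, i.e. 0.69 to 2 decimal places.

0.69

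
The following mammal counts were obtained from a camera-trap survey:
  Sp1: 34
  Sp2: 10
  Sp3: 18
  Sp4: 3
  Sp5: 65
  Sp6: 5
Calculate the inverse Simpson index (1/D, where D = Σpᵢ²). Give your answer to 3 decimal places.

Total N = 34+10+18+3+65+5 = 135, so the proportions are 0.251852, 0.074074, 0.133333, 0.022222, 0.481481, 0.037037 (working shown to 6 dp, full precision carried).
D = 0.251852² + 0.074074² + 0.133333² + 0.022222² + 0.481481² + 0.037037² = 0.063429 + 0.005487 + 0.017778 + 0.000494 + 0.231824 + 0.001372 = 0.320384.
So 1/D = 3.12125, i.e. 3.121 to 3 decimal places.

3.121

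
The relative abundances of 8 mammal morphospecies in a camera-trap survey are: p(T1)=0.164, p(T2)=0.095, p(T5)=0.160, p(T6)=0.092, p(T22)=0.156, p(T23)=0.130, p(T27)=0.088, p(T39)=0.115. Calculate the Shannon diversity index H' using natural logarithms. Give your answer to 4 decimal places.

2.0505

Each pᵢ ln pᵢ term (working shown to 6 dp, full precision carried): 0.164×(-1.807889)=-0.296494, 0.095×(-2.353878)=-0.223618, 0.16×(-1.832581)=-0.293213, 0.092×(-2.385967)=-0.219509, 0.156×(-1.857899)=-0.289832, 0.13×(-2.040221)=-0.265229, 0.088×(-2.430418)=-0.213877, 0.115×(-2.162823)=-0.248725.
Sum = -2.050497, so H' = 2.0505.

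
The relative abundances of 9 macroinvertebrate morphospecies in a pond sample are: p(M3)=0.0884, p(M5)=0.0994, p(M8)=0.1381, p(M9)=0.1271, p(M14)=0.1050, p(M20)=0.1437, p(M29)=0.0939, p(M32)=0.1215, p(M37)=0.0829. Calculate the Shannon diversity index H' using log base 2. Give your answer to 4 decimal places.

3.1445

Each pᵢ log₂ pᵢ term (working shown to 6 dp, full precision carried): 0.0884×(-3.499810)=-0.309383, 0.0994×(-3.330610)=-0.331063, 0.1381×(-2.856215)=-0.394443, 0.1271×(-2.975964)=-0.378245, 0.105×(-3.251539)=-0.341412, 0.1437×(-2.798868)=-0.402197, 0.0939×(-3.412731)=-0.320455, 0.1215×(-3.040972)=-0.369478, 0.0829×(-3.592484)=-0.297817.
Sum = -3.144494, so H' = 3.1445.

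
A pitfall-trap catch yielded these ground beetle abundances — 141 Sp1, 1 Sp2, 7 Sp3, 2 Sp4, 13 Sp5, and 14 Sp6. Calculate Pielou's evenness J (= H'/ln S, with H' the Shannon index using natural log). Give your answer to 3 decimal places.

Total N = 141+1+7+2+13+14 = 178, so the proportions are 0.79213, 0.00562, 0.03933, 0.01124, 0.07303, 0.07865 (working shown to 5 dp, full precision carried).
H' = −Σ pᵢ ln pᵢ = −((-0.18459) + (-0.02911) + (-0.12725) + (-0.05043) + (-0.19112) + (-0.19999)) = 0.78249.
With S = 6 species, ln S = 1.79176, so J = 0.78249/1.79176 = 0.43672, i.e. 0.437 to 3 decimal places.

0.437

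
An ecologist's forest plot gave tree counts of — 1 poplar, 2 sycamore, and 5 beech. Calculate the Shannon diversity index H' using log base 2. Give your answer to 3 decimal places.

1.299

Total N = 1+2+5 = 8, so the proportions are 0.125, 0.25, 0.625 (working shown to 5 dp, full precision carried).
Each pᵢ log₂ pᵢ term: 0.125×(-3.00000)=-0.37500, 0.25×(-2.00000)=-0.50000, 0.625×(-0.67807)=-0.42379.
Sum = -1.29879, so H' = 1.299.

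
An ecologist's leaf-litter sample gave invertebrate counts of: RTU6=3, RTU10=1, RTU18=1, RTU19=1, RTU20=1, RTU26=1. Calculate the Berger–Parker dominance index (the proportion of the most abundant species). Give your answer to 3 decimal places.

0.375

Total N = 3+1+1+1+1+1 = 8, so the proportions are 0.375, 0.125, 0.125, 0.125, 0.125, 0.125 (working shown to 5 dp, full precision carried).
The largest proportion is 0.375, i.e. d = 0.375 to 3 decimal places.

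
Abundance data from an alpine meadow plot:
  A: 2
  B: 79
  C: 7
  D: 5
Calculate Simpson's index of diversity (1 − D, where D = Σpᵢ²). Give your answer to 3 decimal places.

0.269

Total N = 2+79+7+5 = 93, so the proportions are 0.02151, 0.84946, 0.07527, 0.05376 (working shown to 5 dp, full precision carried).
D = 0.02151² + 0.84946² + 0.07527² + 0.05376² = 0.00046 + 0.72159 + 0.00567 + 0.00289 = 0.73060.
So 1 − D = 0.26940, i.e. 0.269 to 3 decimal places.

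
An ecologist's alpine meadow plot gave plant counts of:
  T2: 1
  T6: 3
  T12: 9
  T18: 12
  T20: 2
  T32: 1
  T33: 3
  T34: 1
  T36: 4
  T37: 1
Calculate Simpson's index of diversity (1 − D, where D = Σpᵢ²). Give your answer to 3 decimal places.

0.805

Total N = 1+3+9+12+2+1+3+1+4+1 = 37, so the proportions are 0.02703, 0.08108, 0.24324, 0.32432, 0.05405, 0.02703, 0.08108, 0.02703, 0.10811, 0.02703 (working shown to 5 dp, full precision carried).
D = 0.02703² + 0.08108² + 0.24324² + 0.32432² + 0.05405² + 0.02703² + 0.08108² + 0.02703² + 0.10811² + 0.02703² = 0.00073 + 0.00657 + 0.05917 + 0.10519 + 0.00292 + 0.00073 + 0.00657 + 0.00073 + 0.01169 + 0.00073 = 0.19503.
So 1 − D = 0.80497, i.e. 0.805 to 3 decimal places.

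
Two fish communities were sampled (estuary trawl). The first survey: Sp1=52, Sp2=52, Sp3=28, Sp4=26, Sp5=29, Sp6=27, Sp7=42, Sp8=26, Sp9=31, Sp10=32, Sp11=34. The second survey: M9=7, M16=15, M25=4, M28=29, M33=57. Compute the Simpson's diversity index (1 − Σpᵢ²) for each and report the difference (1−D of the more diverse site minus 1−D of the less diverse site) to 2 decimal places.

0.25

The first survey: N=379, proportions 0.1372, 0.1372, 0.0739, 0.0686, 0.0765, 0.0712, 0.1108, 0.0686, 0.0818, 0.0844, 0.0897, giving 1−D = 0.9024 (working shown to 4 dp, full precision carried).
The second survey: N=112, proportions 0.0625, 0.1339, 0.0357, 0.2589, 0.5089, giving 1−D = 0.6508.
Difference = |0.9024 − 0.6508| = 0.2516, i.e. 0.25 to 2 decimal places.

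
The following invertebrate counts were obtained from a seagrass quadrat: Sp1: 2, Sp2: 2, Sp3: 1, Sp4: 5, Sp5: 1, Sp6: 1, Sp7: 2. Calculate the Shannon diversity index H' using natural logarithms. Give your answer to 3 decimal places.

1.767

Total N = 2+2+1+5+1+1+2 = 14, so the proportions are 0.14286, 0.14286, 0.07143, 0.35714, 0.07143, 0.07143, 0.14286 (working shown to 5 dp, full precision carried).
Each pᵢ ln pᵢ term: 0.14286×(-1.94591)=-0.27799, 0.14286×(-1.94591)=-0.27799, 0.07143×(-2.63906)=-0.18850, 0.35714×(-1.02962)=-0.36772, 0.07143×(-2.63906)=-0.18850, 0.07143×(-2.63906)=-0.18850, 0.14286×(-1.94591)=-0.27799.
Sum = -1.76719, so H' = 1.767.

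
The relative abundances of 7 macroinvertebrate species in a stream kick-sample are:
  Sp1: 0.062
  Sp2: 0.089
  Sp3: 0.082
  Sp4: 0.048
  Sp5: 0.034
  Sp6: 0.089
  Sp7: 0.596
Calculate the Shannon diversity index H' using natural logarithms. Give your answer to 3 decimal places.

1.377

Each pᵢ ln pᵢ term (working shown to 5 dp, full precision carried): 0.062×(-2.78062)=-0.17240, 0.089×(-2.41912)=-0.21530, 0.082×(-2.50104)=-0.20508, 0.048×(-3.03655)=-0.14575, 0.034×(-3.38139)=-0.11497, 0.089×(-2.41912)=-0.21530, 0.596×(-0.51751)=-0.30844.
Sum = -1.37725, so H' = 1.377.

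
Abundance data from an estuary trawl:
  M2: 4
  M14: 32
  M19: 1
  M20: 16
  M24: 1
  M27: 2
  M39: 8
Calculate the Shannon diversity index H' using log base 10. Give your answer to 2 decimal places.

0.59

Total N = 4+32+1+16+1+2+8 = 64, so the proportions are 0.0625, 0.5, 0.0156, 0.25, 0.0156, 0.0312, 0.125 (working shown to 4 dp, full precision carried).
Each pᵢ log₁₀ pᵢ term: 0.0625×(-1.2041)=-0.0753, 0.5×(-0.3010)=-0.1505, 0.0156×(-1.8062)=-0.0282, 0.25×(-0.6021)=-0.1505, 0.0156×(-1.8062)=-0.0282, 0.0312×(-1.5051)=-0.0470, 0.125×(-0.9031)=-0.1129.
Sum = -0.5927, so H' = 0.59.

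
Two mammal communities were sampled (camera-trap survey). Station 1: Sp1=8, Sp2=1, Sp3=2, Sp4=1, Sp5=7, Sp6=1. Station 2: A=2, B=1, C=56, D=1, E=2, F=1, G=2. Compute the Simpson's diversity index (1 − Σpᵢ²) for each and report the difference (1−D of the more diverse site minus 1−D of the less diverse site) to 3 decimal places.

0.446

Station 1: N=20, proportions 0.4, 0.05, 0.1, 0.05, 0.35, 0.05, giving 1−D = 0.70000 (working shown to 5 dp, full precision carried).
Station 2: N=65, proportions 0.03077, 0.01538, 0.86154, 0.01538, 0.03077, 0.01538, 0.03077, giving 1−D = 0.25420.
Difference = |0.70000 − 0.25420| = 0.44580, i.e. 0.446 to 3 decimal places.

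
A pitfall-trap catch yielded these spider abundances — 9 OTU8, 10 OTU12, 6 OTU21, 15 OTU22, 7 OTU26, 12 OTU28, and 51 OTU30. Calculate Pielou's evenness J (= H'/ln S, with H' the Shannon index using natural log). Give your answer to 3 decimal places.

Total N = 9+10+6+15+7+12+51 = 110, so the proportions are 0.08182, 0.09091, 0.05455, 0.13636, 0.06364, 0.10909, 0.46364 (working shown to 5 dp, full precision carried).
H' = −Σ pᵢ ln pᵢ = −((-0.20481) + (-0.21799) + (-0.15866) + (-0.27170) + (-0.17529) + (-0.24170) + (-0.35638)) = 1.62652.
With S = 7 species, ln S = 1.94591, so J = 1.62652/1.94591 = 0.83587, i.e. 0.836 to 3 decimal places.

0.836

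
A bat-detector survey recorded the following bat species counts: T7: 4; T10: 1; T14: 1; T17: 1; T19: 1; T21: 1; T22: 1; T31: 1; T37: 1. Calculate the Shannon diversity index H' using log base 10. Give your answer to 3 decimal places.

Total N = 4+1+1+1+1+1+1+1+1 = 12, so the proportions are 0.33333, 0.08333, 0.08333, 0.08333, 0.08333, 0.08333, 0.08333, 0.08333, 0.08333 (working shown to 5 dp, full precision carried).
Each pᵢ log₁₀ pᵢ term: 0.33333×(-0.47712)=-0.15904, 0.08333×(-1.07918)=-0.08993, 0.08333×(-1.07918)=-0.08993, 0.08333×(-1.07918)=-0.08993, 0.08333×(-1.07918)=-0.08993, 0.08333×(-1.07918)=-0.08993, 0.08333×(-1.07918)=-0.08993, 0.08333×(-1.07918)=-0.08993, 0.08333×(-1.07918)=-0.08993.
Sum = -0.87849, so H' = 0.878.

0.878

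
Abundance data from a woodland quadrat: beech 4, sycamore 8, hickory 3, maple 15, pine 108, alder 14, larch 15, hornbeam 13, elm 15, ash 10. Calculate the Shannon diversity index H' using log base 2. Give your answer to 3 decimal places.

2.427

Total N = 4+8+3+15+108+14+15+13+15+10 = 205, so the proportions are 0.01951, 0.03902, 0.01463, 0.07317, 0.52683, 0.06829, 0.07317, 0.06341, 0.07317, 0.04878 (working shown to 5 dp, full precision carried).
Each pᵢ log₂ pᵢ term: 0.01951×(-5.67948)=-0.11082, 0.03902×(-4.67948)=-0.18261, 0.01463×(-6.09452)=-0.08919, 0.07317×(-3.77259)=-0.27604, 0.52683×(-0.92459)=-0.48710, 0.06829×(-3.87213)=-0.26444, 0.07317×(-3.77259)=-0.27604, 0.06341×(-3.97904)=-0.25233, 0.07317×(-3.77259)=-0.27604, 0.04878×(-4.35755)=-0.21256.
Sum = -2.42718, so H' = 2.427.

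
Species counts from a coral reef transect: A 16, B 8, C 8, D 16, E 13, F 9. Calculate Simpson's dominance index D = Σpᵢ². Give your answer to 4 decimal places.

Total N = 16+8+8+16+13+9 = 70, so the proportions are 0.228571, 0.114286, 0.114286, 0.228571, 0.185714, 0.128571 (working shown to 6 dp, full precision carried).
D = 0.228571² + 0.114286² + 0.114286² + 0.228571² + 0.185714² + 0.128571² = 0.052245 + 0.013061 + 0.013061 + 0.052245 + 0.034490 + 0.016531 = 0.181633.
To 4 decimal places, D = 0.1816.

0.1816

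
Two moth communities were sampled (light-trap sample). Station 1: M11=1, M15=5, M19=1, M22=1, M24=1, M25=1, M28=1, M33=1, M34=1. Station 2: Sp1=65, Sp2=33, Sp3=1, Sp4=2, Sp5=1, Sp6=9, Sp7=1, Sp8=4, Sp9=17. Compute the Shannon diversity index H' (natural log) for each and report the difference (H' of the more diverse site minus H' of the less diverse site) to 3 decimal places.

Station 1: N=13, proportions 0.07692, 0.38462, 0.07692, 0.07692, 0.07692, 0.07692, 0.07692, 0.07692, 0.07692, giving H' = 1.94593 (working shown to 5 dp, full precision carried).
Station 2: N=133, proportions 0.48872, 0.24812, 0.00752, 0.01504, 0.00752, 0.06767, 0.00752, 0.03008, 0.12782, giving H' = 1.41974.
Difference = |1.94593 − 1.41974| = 0.52619, i.e. 0.526 to 3 decimal places.

0.526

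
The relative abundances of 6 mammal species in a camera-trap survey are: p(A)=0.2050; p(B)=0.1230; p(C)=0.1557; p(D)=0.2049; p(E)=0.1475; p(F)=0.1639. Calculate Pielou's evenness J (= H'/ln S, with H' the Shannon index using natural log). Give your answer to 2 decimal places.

0.99

H' = −Σ pᵢ ln pᵢ = −((-0.3249) + (-0.2578) + (-0.2896) + (-0.3248) + (-0.2823) + (-0.2964)) = 1.7757 (working shown to 4 dp, full precision carried).
With S = 6 species, ln S = 1.7918, so J = 1.7757/1.7918 = 0.9911, i.e. 0.99 to 2 decimal places.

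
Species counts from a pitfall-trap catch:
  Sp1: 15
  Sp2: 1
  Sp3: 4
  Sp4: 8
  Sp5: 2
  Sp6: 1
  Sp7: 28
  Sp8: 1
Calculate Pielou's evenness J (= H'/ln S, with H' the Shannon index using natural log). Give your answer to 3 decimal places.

0.707

Total N = 15+1+4+8+2+1+28+1 = 60, so the proportions are 0.25, 0.01667, 0.06667, 0.13333, 0.03333, 0.01667, 0.46667, 0.01667 (working shown to 5 dp, full precision carried).
H' = −Σ pᵢ ln pᵢ = −((-0.34657) + (-0.06824) + (-0.18054) + (-0.26865) + (-0.11337) + (-0.06824) + (-0.35567) + (-0.06824)) = 1.46952.
With S = 8 species, ln S = 2.07944, so J = 1.46952/2.07944 = 0.70669, i.e. 0.707 to 3 decimal places.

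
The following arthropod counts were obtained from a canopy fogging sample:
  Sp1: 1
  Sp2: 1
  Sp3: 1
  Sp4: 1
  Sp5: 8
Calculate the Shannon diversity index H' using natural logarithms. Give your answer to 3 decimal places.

Total N = 1+1+1+1+8 = 12, so the proportions are 0.08333, 0.08333, 0.08333, 0.08333, 0.66667 (working shown to 5 dp, full precision carried).
Each pᵢ ln pᵢ term: 0.08333×(-2.48491)=-0.20708, 0.08333×(-2.48491)=-0.20708, 0.08333×(-2.48491)=-0.20708, 0.08333×(-2.48491)=-0.20708, 0.66667×(-0.40547)=-0.27031.
Sum = -1.09861, so H' = 1.099.

1.099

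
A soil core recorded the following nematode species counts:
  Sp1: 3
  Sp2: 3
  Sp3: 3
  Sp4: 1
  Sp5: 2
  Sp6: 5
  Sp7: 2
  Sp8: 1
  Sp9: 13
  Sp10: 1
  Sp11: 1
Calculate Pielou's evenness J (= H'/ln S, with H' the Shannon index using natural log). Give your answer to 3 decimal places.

Total N = 3+3+3+1+2+5+2+1+13+1+1 = 35, so the proportions are 0.08571, 0.08571, 0.08571, 0.02857, 0.05714, 0.14286, 0.05714, 0.02857, 0.37143, 0.02857, 0.02857 (working shown to 5 dp, full precision carried).
H' = −Σ pᵢ ln pᵢ = −((-0.21058) + (-0.21058) + (-0.21058) + (-0.10158) + (-0.16355) + (-0.27799) + (-0.16355) + (-0.10158) + (-0.36786) + (-0.10158) + (-0.10158)) = 2.01102.
With S = 11 species, ln S = 2.39790, so J = 2.01102/2.39790 = 0.83866, i.e. 0.839 to 3 decimal places.

0.839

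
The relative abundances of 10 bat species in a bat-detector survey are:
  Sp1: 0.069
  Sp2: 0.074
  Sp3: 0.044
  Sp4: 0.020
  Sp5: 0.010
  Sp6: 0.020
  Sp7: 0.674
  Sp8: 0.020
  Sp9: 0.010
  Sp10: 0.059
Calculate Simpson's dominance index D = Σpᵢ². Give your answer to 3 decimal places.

D = 0.069² + 0.074² + 0.044² + 0.02² + 0.01² + 0.02² + 0.674² + 0.02² + 0.01² + 0.059² = 0.00476 + 0.00548 + 0.00194 + 0.00040 + 0.00010 + 0.00040 + 0.45428 + 0.00040 + 0.00010 + 0.00348 = 0.47133 (working shown to 5 dp, full precision carried).
To 3 decimal places, D = 0.471.

0.471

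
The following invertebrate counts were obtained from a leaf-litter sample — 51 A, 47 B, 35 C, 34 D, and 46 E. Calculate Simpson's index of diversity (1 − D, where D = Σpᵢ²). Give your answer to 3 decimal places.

0.795

Total N = 51+47+35+34+46 = 213, so the proportions are 0.23944, 0.22066, 0.16432, 0.15962, 0.21596 (working shown to 5 dp, full precision carried).
D = 0.23944² + 0.22066² + 0.16432² + 0.15962² + 0.21596² = 0.05733 + 0.04869 + 0.02700 + 0.02548 + 0.04664 = 0.20514.
So 1 − D = 0.79486, i.e. 0.795 to 3 decimal places.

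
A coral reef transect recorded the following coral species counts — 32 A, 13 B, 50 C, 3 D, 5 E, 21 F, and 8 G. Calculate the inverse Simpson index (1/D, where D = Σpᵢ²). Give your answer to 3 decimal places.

4.117

Total N = 32+13+50+3+5+21+8 = 132, so the proportions are 0.2424242, 0.0984848, 0.3787879, 0.0227273, 0.0378788, 0.1590909, 0.0606061 (working shown to 7 dp, full precision carried).
D = 0.2424242² + 0.0984848² + 0.3787879² + 0.0227273² + 0.0378788² + 0.1590909² + 0.0606061² = 0.0587695 + 0.0096993 + 0.1434803 + 0.0005165 + 0.0014348 + 0.0253099 + 0.0036731 = 0.2428834.
So 1/D = 4.11720, i.e. 4.117 to 3 decimal places.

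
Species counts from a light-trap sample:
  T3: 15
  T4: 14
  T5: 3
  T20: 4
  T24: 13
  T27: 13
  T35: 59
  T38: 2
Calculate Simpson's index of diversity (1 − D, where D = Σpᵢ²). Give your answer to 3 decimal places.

0.718

Total N = 15+14+3+4+13+13+59+2 = 123, so the proportions are 0.12195, 0.11382, 0.02439, 0.03252, 0.10569, 0.10569, 0.47967, 0.01626 (working shown to 5 dp, full precision carried).
D = 0.12195² + 0.11382² + 0.02439² + 0.03252² + 0.10569² + 0.10569² + 0.47967² + 0.01626² = 0.01487 + 0.01296 + 0.00059 + 0.00106 + 0.01117 + 0.01117 + 0.23009 + 0.00026 = 0.28217.
So 1 − D = 0.71783, i.e. 0.718 to 3 decimal places.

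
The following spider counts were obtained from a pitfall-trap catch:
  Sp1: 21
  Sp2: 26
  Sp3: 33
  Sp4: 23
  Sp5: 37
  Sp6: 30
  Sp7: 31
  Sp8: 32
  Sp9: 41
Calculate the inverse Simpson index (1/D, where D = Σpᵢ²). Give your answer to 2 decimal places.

8.66

Total N = 21+26+33+23+37+30+31+32+41 = 274, so the proportions are 0.076642, 0.094891, 0.120438, 0.083942, 0.135036, 0.109489, 0.113139, 0.116788, 0.149635 (working shown to 6 dp, full precision carried).
D = 0.076642² + 0.094891² + 0.120438² + 0.083942² + 0.135036² + 0.109489² + 0.113139² + 0.116788² + 0.149635² = 0.005874 + 0.009004 + 0.014505 + 0.007046 + 0.018235 + 0.011988 + 0.012800 + 0.013640 + 0.022391 = 0.115483.
So 1/D = 8.6593, i.e. 8.66 to 2 decimal places.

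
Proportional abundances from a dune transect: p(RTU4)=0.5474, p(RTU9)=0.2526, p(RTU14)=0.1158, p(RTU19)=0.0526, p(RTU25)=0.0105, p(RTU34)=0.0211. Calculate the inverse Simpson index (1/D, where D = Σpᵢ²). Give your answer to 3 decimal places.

2.630

D = 0.5474² + 0.2526² + 0.1158² + 0.0526² + 0.0105² + 0.0211² = 0.299647 + 0.063807 + 0.013410 + 0.002767 + 0.000110 + 0.000445 = 0.380185 (working shown to 6 dp, full precision carried).
So 1/D = 2.63030, i.e. 2.630 to 3 decimal places.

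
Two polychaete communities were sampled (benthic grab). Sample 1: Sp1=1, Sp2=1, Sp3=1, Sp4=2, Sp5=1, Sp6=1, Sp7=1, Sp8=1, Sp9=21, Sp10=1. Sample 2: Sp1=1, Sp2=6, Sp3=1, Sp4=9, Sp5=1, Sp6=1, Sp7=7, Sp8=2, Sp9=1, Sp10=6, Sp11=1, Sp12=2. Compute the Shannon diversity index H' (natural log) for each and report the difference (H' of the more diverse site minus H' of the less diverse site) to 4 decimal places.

Sample 1: N=31, proportions 0.032258, 0.032258, 0.032258, 0.064516, 0.032258, 0.032258, 0.032258, 0.032258, 0.677419, 0.032258, giving H' = 1.326850 (working shown to 6 dp, full precision carried).
Sample 2: N=38, proportions 0.026316, 0.157895, 0.026316, 0.236842, 0.026316, 0.026316, 0.184211, 0.052632, 0.026316, 0.157895, 0.026316, 0.052632, giving H' = 2.119952.
Difference = |1.326850 − 2.119952| = 0.793102, i.e. 0.7931 to 4 decimal places.

0.7931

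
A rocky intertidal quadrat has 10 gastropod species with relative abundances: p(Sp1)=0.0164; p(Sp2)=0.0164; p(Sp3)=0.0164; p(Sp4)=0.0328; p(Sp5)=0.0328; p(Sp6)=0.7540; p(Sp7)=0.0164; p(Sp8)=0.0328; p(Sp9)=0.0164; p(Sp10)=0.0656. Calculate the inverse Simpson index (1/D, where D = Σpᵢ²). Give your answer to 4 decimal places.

1.7319

D = 0.0164² + 0.0164² + 0.0164² + 0.0328² + 0.0328² + 0.754² + 0.0164² + 0.0328² + 0.0164² + 0.0656² = 0.0002690 + 0.0002690 + 0.0002690 + 0.0010758 + 0.0010758 + 0.5685160 + 0.0002690 + 0.0010758 + 0.0002690 + 0.0043034 = 0.5773917 (working shown to 7 dp, full precision carried).
So 1/D = 1.731927, i.e. 1.7319 to 4 decimal places.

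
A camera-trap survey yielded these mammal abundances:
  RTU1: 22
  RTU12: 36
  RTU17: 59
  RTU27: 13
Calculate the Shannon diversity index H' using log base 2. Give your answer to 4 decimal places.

Total N = 22+36+59+13 = 130, so the proportions are 0.169231, 0.276923, 0.453846, 0.1 (working shown to 6 dp, full precision carried).
Each pᵢ log₂ pᵢ term: 0.169231×(-2.562936)=-0.433728, 0.276923×(-1.852443)=-0.512984, 0.453846×(-1.139725)=-0.517260, 0.1×(-3.321928)=-0.332193.
Sum = -1.796164, so H' = 1.7962.

1.7962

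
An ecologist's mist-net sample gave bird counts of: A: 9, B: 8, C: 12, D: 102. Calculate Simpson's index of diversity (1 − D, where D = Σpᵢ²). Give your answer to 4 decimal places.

Total N = 9+8+12+102 = 131, so the proportions are 0.068702, 0.061069, 0.091603, 0.778626 (working shown to 6 dp, full precision carried).
D = 0.068702² + 0.061069² + 0.091603² + 0.778626² = 0.004720 + 0.003729 + 0.008391 + 0.606258 = 0.623099.
So 1 − D = 0.376901, i.e. 0.3769 to 4 decimal places.

0.3769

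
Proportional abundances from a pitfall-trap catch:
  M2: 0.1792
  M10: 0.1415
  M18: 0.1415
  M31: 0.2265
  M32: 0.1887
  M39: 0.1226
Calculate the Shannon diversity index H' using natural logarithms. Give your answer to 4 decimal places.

Each pᵢ ln pᵢ term (working shown to 6 dp, full precision carried): 0.1792×(-1.719253)=-0.308090, 0.1415×(-1.955456)=-0.276697, 0.1415×(-1.955456)=-0.276697, 0.2265×(-1.485010)=-0.336355, 0.1887×(-1.667597)=-0.314676, 0.1226×(-2.098828)=-0.257316.
Sum = -1.769831, so H' = 1.7698.

1.7698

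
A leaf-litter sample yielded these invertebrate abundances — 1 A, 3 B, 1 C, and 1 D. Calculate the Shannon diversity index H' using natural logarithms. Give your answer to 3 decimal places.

Total N = 1+3+1+1 = 6, so the proportions are 0.16667, 0.5, 0.16667, 0.16667 (working shown to 5 dp, full precision carried).
Each pᵢ ln pᵢ term: 0.16667×(-1.79176)=-0.29863, 0.5×(-0.69315)=-0.34657, 0.16667×(-1.79176)=-0.29863, 0.16667×(-1.79176)=-0.29863.
Sum = -1.24245, so H' = 1.242.

1.242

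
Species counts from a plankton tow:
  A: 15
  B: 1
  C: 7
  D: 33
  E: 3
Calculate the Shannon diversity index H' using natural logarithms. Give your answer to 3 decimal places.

1.147

Total N = 15+1+7+33+3 = 59, so the proportions are 0.25424, 0.01695, 0.11864, 0.55932, 0.05085 (working shown to 5 dp, full precision carried).
Each pᵢ ln pᵢ term: 0.25424×(-1.36949)=-0.34817, 0.01695×(-4.07754)=-0.06911, 0.11864×(-2.13163)=-0.25290, 0.55932×(-0.58103)=-0.32498, 0.05085×(-2.97893)=-0.15147.
Sum = -1.14664, so H' = 1.147.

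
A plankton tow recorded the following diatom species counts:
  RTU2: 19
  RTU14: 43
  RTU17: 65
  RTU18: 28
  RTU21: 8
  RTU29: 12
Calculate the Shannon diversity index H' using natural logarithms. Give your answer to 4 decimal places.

Total N = 19+43+65+28+8+12 = 175, so the proportions are 0.108571, 0.245714, 0.371429, 0.16, 0.045714, 0.068571 (working shown to 6 dp, full precision carried).
Each pᵢ ln pᵢ term: 0.108571×(-2.220347)=-0.241066, 0.245714×(-1.403586)=-0.344881, 0.371429×(-0.990399)=-0.367862, 0.16×(-1.832581)=-0.293213, 0.045714×(-3.085344)=-0.141044, 0.068571×(-2.679879)=-0.183763.
Sum = -1.571830, so H' = 1.5718.

1.5718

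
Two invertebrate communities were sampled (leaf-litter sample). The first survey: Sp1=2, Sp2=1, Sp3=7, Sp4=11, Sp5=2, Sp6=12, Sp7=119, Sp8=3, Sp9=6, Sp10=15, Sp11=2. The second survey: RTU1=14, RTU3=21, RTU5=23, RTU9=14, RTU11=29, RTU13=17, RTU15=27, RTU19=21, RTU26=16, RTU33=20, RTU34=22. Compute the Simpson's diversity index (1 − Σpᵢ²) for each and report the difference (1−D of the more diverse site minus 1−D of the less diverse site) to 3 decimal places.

0.360

The first survey: N=180, proportions 0.01111, 0.00556, 0.03889, 0.06111, 0.01111, 0.06667, 0.66111, 0.01667, 0.03333, 0.08333, 0.01111, giving 1−D = 0.54451 (working shown to 5 dp, full precision carried).
The second survey: N=224, proportions 0.0625, 0.09375, 0.10268, 0.0625, 0.12946, 0.07589, 0.12054, 0.09375, 0.07143, 0.08929, 0.09821, giving 1−D = 0.90430.
Difference = |0.54451 − 0.90430| = 0.35979, i.e. 0.360 to 3 decimal places.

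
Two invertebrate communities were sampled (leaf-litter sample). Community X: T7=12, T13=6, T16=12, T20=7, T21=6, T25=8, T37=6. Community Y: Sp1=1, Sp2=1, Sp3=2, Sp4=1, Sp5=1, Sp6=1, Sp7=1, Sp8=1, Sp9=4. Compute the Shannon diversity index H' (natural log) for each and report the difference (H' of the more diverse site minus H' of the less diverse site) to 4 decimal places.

Community X: N=57, proportions 0.210526, 0.105263, 0.210526, 0.122807, 0.105263, 0.140351, 0.105263, giving H' = 1.900133 (working shown to 6 dp, full precision carried).
Community Y: N=13, proportions 0.076923, 0.076923, 0.153846, 0.076923, 0.076923, 0.076923, 0.076923, 0.076923, 0.307692, giving H' = 2.031759.
Difference = |1.900133 − 2.031759| = 0.131626, i.e. 0.1316 to 4 decimal places.

0.1316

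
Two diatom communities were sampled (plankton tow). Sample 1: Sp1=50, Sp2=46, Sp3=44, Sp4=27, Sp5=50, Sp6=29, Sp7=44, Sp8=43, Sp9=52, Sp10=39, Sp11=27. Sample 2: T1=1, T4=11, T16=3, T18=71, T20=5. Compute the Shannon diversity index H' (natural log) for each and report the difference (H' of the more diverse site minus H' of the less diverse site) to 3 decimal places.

1.603

Sample 1: N=451, proportions 0.11086, 0.102, 0.09756, 0.05987, 0.11086, 0.0643, 0.09756, 0.09534, 0.1153, 0.08647, 0.05987, giving H' = 2.37304 (working shown to 5 dp, full precision carried).
Sample 2: N=91, proportions 0.01099, 0.12088, 0.03297, 0.78022, 0.05495, giving H' = 0.77053.
Difference = |2.37304 − 0.77053| = 1.60251, i.e. 1.603 to 3 decimal places.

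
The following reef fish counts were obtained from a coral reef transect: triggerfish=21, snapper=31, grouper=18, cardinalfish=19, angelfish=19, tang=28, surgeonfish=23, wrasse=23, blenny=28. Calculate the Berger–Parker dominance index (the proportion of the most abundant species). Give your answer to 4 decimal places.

0.1476

Total N = 21+31+18+19+19+28+23+23+28 = 210, so the proportions are 0.1, 0.147619, 0.085714, 0.090476, 0.090476, 0.133333, 0.109524, 0.109524, 0.133333 (working shown to 6 dp, full precision carried).
The largest proportion is 0.147619, i.e. d = 0.1476 to 4 decimal places.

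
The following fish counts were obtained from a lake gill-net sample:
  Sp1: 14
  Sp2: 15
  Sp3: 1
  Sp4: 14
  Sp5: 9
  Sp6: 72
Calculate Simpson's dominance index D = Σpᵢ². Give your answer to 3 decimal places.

Total N = 14+15+1+14+9+72 = 125, so the proportions are 0.112, 0.12, 0.008, 0.112, 0.072, 0.576 (working shown to 5 dp, full precision carried).
D = 0.112² + 0.12² + 0.008² + 0.112² + 0.072² + 0.576² = 0.01254 + 0.01440 + 0.00006 + 0.01254 + 0.00518 + 0.33178 = 0.37651.
To 3 decimal places, D = 0.377.

0.377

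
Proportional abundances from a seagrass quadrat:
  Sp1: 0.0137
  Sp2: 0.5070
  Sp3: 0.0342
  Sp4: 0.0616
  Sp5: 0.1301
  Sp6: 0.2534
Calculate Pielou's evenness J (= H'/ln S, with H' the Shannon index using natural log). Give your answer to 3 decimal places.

H' = −Σ pᵢ ln pᵢ = −((-0.05878) + (-0.34438) + (-0.11544) + (-0.17168) + (-0.26533) + (-0.34786)) = 1.30348 (working shown to 5 dp, full precision carried).
With S = 6 species, ln S = 1.79176, so J = 1.30348/1.79176 = 0.72749, i.e. 0.727 to 3 decimal places.

0.727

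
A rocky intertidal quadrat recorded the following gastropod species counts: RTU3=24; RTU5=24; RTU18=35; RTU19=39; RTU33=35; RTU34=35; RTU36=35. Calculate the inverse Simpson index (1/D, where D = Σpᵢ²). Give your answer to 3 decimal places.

Total N = 24+24+35+39+35+35+35 = 227, so the proportions are 0.1057269, 0.1057269, 0.154185, 0.1718062, 0.154185, 0.154185, 0.154185 (working shown to 7 dp, full precision carried).
D = 0.1057269² + 0.1057269² + 0.154185² + 0.1718062² + 0.154185² + 0.154185² + 0.154185² = 0.0111782 + 0.0111782 + 0.0237730 + 0.0295174 + 0.0237730 + 0.0237730 + 0.0237730 = 0.1469658.
So 1/D = 6.80430, i.e. 6.804 to 3 decimal places.

6.804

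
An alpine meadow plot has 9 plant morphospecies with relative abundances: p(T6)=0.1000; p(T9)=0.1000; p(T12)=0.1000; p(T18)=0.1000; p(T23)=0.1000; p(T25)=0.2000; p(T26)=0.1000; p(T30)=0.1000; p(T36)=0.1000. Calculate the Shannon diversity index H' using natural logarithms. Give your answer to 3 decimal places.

Each pᵢ ln pᵢ term (working shown to 5 dp, full precision carried): 0.1×(-2.30259)=-0.23026, 0.1×(-2.30259)=-0.23026, 0.1×(-2.30259)=-0.23026, 0.1×(-2.30259)=-0.23026, 0.1×(-2.30259)=-0.23026, 0.2×(-1.60944)=-0.32189, 0.1×(-2.30259)=-0.23026, 0.1×(-2.30259)=-0.23026, 0.1×(-2.30259)=-0.23026.
Sum = -2.16396, so H' = 2.164.

2.164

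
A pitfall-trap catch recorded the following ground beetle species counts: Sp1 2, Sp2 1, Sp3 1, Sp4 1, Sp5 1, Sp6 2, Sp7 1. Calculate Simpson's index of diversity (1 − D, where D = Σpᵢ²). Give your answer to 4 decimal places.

Total N = 2+1+1+1+1+2+1 = 9, so the proportions are 0.222222, 0.111111, 0.111111, 0.111111, 0.111111, 0.222222, 0.111111 (working shown to 6 dp, full precision carried).
D = 0.222222² + 0.111111² + 0.111111² + 0.111111² + 0.111111² + 0.222222² + 0.111111² = 0.049383 + 0.012346 + 0.012346 + 0.012346 + 0.012346 + 0.049383 + 0.012346 = 0.160494.
So 1 − D = 0.839506, i.e. 0.8395 to 4 decimal places.

0.8395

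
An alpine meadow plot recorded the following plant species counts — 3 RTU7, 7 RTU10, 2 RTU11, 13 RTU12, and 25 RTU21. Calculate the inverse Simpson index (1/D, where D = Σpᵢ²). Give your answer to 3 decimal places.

2.921

Total N = 3+7+2+13+25 = 50, so the proportions are 0.06, 0.14, 0.04, 0.26, 0.5 (working shown to 6 dp, full precision carried).
D = 0.06² + 0.14² + 0.04² + 0.26² + 0.5² = 0.003600 + 0.019600 + 0.001600 + 0.067600 + 0.250000 = 0.342400.
So 1/D = 2.92056, i.e. 2.921 to 3 decimal places.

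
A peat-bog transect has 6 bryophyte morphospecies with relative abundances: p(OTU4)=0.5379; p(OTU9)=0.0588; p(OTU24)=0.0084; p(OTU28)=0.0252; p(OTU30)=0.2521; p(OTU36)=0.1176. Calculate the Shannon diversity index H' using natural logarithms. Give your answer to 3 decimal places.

Each pᵢ ln pᵢ term (working shown to 5 dp, full precision carried): 0.5379×(-0.62008)=-0.33354, 0.0588×(-2.83361)=-0.16662, 0.0084×(-4.77952)=-0.04015, 0.0252×(-3.68091)=-0.09276, 0.2521×(-1.37793)=-0.34738, 0.1176×(-2.14047)=-0.25172.
Sum = -1.23216, so H' = 1.232.

1.232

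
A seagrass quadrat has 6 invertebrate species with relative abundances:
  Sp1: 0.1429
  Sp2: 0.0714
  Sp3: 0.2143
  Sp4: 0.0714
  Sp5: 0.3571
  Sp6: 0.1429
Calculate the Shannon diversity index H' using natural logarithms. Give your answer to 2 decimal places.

1.63

Each pᵢ ln pᵢ term (working shown to 4 dp, full precision carried): 0.1429×(-1.9456)=-0.2780, 0.0714×(-2.6395)=-0.1885, 0.2143×(-1.5404)=-0.3301, 0.0714×(-2.6395)=-0.1885, 0.3571×(-1.0297)=-0.3677, 0.1429×(-1.9456)=-0.2780.
Sum = -1.6308, so H' = 1.63.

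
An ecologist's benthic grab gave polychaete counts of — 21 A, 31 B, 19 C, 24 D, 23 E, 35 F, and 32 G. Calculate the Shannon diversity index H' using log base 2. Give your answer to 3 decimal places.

2.774

Total N = 21+31+19+24+23+35+32 = 185, so the proportions are 0.11351, 0.16757, 0.1027, 0.12973, 0.12432, 0.18919, 0.17297 (working shown to 5 dp, full precision carried).
Each pᵢ log₂ pᵢ term: 0.11351×(-3.13906)=-0.35633, 0.16757×(-2.57719)=-0.43185, 0.1027×(-3.28345)=-0.33722, 0.12973×(-2.94642)=-0.38224, 0.12432×(-3.00782)=-0.37395, 0.18919×(-2.40210)=-0.45445, 0.17297×(-2.53138)=-0.43786.
Sum = -2.77389, so H' = 2.774.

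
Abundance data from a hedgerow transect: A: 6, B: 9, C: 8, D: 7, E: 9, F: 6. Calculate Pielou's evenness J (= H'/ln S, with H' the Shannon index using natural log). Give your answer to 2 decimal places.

Total N = 6+9+8+7+9+6 = 45, so the proportions are 0.1333, 0.2, 0.1778, 0.1556, 0.2, 0.1333 (working shown to 4 dp, full precision carried).
H' = −Σ pᵢ ln pᵢ = −((-0.2687) + (-0.3219) + (-0.3071) + (-0.2895) + (-0.3219) + (-0.2687)) = 1.7776.
With S = 6 species, ln S = 1.7918, so J = 1.7776/1.7918 = 0.9921, i.e. 0.99 to 2 decimal places.

0.99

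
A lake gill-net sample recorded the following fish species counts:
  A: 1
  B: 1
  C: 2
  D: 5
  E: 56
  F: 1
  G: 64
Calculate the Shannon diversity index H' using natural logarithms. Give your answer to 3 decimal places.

Total N = 1+1+2+5+56+1+64 = 130, so the proportions are 0.00769, 0.00769, 0.01538, 0.03846, 0.43077, 0.00769, 0.49231 (working shown to 5 dp, full precision carried).
Each pᵢ ln pᵢ term: 0.00769×(-4.86753)=-0.03744, 0.00769×(-4.86753)=-0.03744, 0.01538×(-4.17439)=-0.06422, 0.03846×(-3.25810)=-0.12531, 0.43077×(-0.84218)=-0.36279, 0.00769×(-4.86753)=-0.03744, 0.49231×(-0.70865)=-0.34887.
Sum = -1.01352, so H' = 1.014.

1.014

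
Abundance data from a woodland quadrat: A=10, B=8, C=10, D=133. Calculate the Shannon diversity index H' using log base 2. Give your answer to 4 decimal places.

0.9409

Total N = 10+8+10+133 = 161, so the proportions are 0.062112, 0.049689, 0.062112, 0.826087 (working shown to 6 dp, full precision carried).
Each pᵢ log₂ pᵢ term: 0.062112×(-4.008989)=-0.249006, 0.049689×(-4.330917)=-0.215201, 0.062112×(-4.008989)=-0.249006, 0.826087×(-0.275634)=-0.227698.
Sum = -0.940910, so H' = 0.9409.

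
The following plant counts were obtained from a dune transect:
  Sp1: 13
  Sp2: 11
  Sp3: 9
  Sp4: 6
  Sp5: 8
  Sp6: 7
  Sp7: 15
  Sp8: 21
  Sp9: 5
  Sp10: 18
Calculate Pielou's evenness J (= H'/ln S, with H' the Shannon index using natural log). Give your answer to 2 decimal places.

Total N = 13+11+9+6+8+7+15+21+5+18 = 113, so the proportions are 0.115, 0.0973, 0.0796, 0.0531, 0.0708, 0.0619, 0.1327, 0.1858, 0.0442, 0.1593 (working shown to 4 dp, full precision carried).
H' = −Σ pᵢ ln pᵢ = −((-0.2488) + (-0.2268) + (-0.2015) + (-0.1559) + (-0.1875) + (-0.1723) + (-0.2681) + (-0.3127) + (-0.1380) + (-0.2926)) = 2.2041.
With S = 10 species, ln S = 2.3026, so J = 2.2041/2.3026 = 0.9572, i.e. 0.96 to 2 decimal places.

0.96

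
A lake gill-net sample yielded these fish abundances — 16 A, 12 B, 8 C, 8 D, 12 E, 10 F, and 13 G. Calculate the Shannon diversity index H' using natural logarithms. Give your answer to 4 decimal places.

1.9183

Total N = 16+12+8+8+12+10+13 = 79, so the proportions are 0.202532, 0.151899, 0.101266, 0.101266, 0.151899, 0.126582, 0.164557 (working shown to 6 dp, full precision carried).
Each pᵢ ln pᵢ term: 0.202532×(-1.596859)=-0.323415, 0.151899×(-1.884541)=-0.286259, 0.101266×(-2.290006)=-0.231899, 0.101266×(-2.290006)=-0.231899, 0.151899×(-1.884541)=-0.286259, 0.126582×(-2.066863)=-0.261628, 0.164557×(-1.804498)=-0.296943.
Sum = -1.918303, so H' = 1.9183.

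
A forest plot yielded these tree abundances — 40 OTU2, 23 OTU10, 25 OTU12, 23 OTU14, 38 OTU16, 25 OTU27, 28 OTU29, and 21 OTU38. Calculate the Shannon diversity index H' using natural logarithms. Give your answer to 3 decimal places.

Total N = 40+23+25+23+38+25+28+21 = 223, so the proportions are 0.17937, 0.10314, 0.11211, 0.10314, 0.1704, 0.11211, 0.12556, 0.09417 (working shown to 5 dp, full precision carried).
Each pᵢ ln pᵢ term: 0.17937×(-1.71829)=-0.30821, 0.10314×(-2.27168)=-0.23430, 0.11211×(-2.18830)=-0.24532, 0.10314×(-2.27168)=-0.23430, 0.1704×(-1.76959)=-0.30154, 0.11211×(-2.18830)=-0.24532, 0.12556×(-2.07497)=-0.26053, 0.09417×(-2.36265)=-0.22249.
Sum = -2.05203, so H' = 2.052.

2.052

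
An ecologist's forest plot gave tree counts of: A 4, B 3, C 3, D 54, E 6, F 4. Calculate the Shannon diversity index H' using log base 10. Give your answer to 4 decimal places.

Total N = 4+3+3+54+6+4 = 74, so the proportions are 0.054054, 0.040541, 0.040541, 0.72973, 0.081081, 0.054054 (working shown to 6 dp, full precision carried).
Each pᵢ log₁₀ pᵢ term: 0.054054×(-1.267172)=-0.068496, 0.040541×(-1.392110)=-0.056437, 0.040541×(-1.392110)=-0.056437, 0.72973×(-0.136838)=-0.099855, 0.081081×(-1.091080)=-0.088466, 0.054054×(-1.267172)=-0.068496.
Sum = -0.438186, so H' = 0.4382.

0.4382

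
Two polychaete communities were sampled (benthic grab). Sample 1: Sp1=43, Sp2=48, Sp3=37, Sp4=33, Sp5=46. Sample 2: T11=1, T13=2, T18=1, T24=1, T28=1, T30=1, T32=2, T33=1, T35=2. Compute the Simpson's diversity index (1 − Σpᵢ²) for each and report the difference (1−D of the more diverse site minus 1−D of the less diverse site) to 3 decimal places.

Sample 1: N=207, proportions 0.20773, 0.23188, 0.17874, 0.15942, 0.22222, giving 1−D = 0.79633 (working shown to 5 dp, full precision carried).
Sample 2: N=12, proportions 0.08333, 0.16667, 0.08333, 0.08333, 0.08333, 0.08333, 0.16667, 0.08333, 0.16667, giving 1−D = 0.87500.
Difference = |0.79633 − 0.87500| = 0.07867, i.e. 0.079 to 3 decimal places.

0.079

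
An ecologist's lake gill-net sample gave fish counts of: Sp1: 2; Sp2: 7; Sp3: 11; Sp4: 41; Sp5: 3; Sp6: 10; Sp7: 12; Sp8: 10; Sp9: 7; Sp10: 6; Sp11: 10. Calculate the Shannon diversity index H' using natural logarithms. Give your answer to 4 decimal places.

2.0883

Total N = 2+7+11+41+3+10+12+10+7+6+10 = 119, so the proportions are 0.016807, 0.058824, 0.092437, 0.344538, 0.02521, 0.084034, 0.10084, 0.084034, 0.058824, 0.05042, 0.084034 (working shown to 6 dp, full precision carried).
Each pᵢ ln pᵢ term: 0.016807×(-4.085976)=-0.068672, 0.058824×(-2.833213)=-0.166660, 0.092437×(-2.381228)=-0.220114, 0.344538×(-1.065551)=-0.367123, 0.02521×(-3.680511)=-0.092786, 0.084034×(-2.476538)=-0.208112, 0.10084×(-2.294217)=-0.231350, 0.084034×(-2.476538)=-0.208112, 0.058824×(-2.833213)=-0.166660, 0.05042×(-2.987364)=-0.150623, 0.084034×(-2.476538)=-0.208112.
Sum = -2.088324, so H' = 2.0883.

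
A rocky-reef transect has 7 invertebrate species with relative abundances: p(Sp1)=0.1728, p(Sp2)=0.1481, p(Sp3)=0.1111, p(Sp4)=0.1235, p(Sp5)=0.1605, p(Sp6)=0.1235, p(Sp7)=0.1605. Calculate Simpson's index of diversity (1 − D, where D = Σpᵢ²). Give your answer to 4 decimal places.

D = 0.1728² + 0.1481² + 0.1111² + 0.1235² + 0.1605² + 0.1235² + 0.1605² = 0.029860 + 0.021934 + 0.012343 + 0.015252 + 0.025760 + 0.015252 + 0.025760 = 0.146162 (working shown to 6 dp, full precision carried).
So 1 − D = 0.853838, i.e. 0.8538 to 4 decimal places.

0.8538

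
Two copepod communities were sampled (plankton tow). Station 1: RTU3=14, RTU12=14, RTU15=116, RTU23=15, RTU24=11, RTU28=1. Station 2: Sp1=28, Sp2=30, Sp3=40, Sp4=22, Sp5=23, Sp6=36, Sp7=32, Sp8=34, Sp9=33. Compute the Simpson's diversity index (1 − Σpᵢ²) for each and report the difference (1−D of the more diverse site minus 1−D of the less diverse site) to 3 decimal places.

0.371

Station 1: N=171, proportions 0.08187, 0.08187, 0.67836, 0.08772, 0.06433, 0.00585, giving 1−D = 0.51455 (working shown to 5 dp, full precision carried).
Station 2: N=278, proportions 0.10072, 0.10791, 0.14388, 0.07914, 0.08273, 0.1295, 0.11511, 0.1223, 0.11871, giving 1−D = 0.88533.
Difference = |0.51455 − 0.88533| = 0.37078, i.e. 0.371 to 3 decimal places.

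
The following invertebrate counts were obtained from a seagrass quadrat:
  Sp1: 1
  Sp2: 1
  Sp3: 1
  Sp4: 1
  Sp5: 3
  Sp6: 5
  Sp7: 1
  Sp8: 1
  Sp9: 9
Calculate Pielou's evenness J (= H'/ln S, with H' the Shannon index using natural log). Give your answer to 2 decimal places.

0.81

Total N = 1+1+1+1+3+5+1+1+9 = 23, so the proportions are 0.0435, 0.0435, 0.0435, 0.0435, 0.1304, 0.2174, 0.0435, 0.0435, 0.3913 (working shown to 4 dp, full precision carried).
H' = −Σ pᵢ ln pᵢ = −((-0.1363) + (-0.1363) + (-0.1363) + (-0.1363) + (-0.2657) + (-0.3318) + (-0.1363) + (-0.1363) + (-0.3671)) = 1.7825.
With S = 9 species, ln S = 2.1972, so J = 1.7825/2.1972 = 0.8113, i.e. 0.81 to 2 decimal places.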